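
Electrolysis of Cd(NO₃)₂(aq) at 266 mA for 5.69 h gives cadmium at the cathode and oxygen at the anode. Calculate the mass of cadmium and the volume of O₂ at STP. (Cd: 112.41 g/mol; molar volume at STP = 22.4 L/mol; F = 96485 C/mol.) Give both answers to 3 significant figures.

Q = 0.266 × 20484 = 5449 C; n(e⁻) = 5449 / 96485 = 0.05648 mol
Cathode: Cd²⁺ + 2e⁻ → Cd → n(Cd) = 0.05648/2 = 0.02824 mol → 3.17 g
Anode: 2H₂O → O₂ + 4H⁺ + 4e⁻ → n(O₂) = 0.05648/4 = 0.01412 mol → 0.316 L

3.17 g Cd; 0.316 L O₂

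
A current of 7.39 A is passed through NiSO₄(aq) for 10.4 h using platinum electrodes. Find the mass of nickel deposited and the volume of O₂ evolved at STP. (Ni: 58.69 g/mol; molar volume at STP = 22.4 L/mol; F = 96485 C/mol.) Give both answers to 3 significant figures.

Q = 7.39 × 37440 = 2.767×10^5 C; n(e⁻) = 2.767×10^5 / 96485 = 2.868 mol
Cathode: Ni²⁺ + 2e⁻ → Ni → n(Ni) = 2.868/2 = 1.434 mol → 84.2 g
Anode: 2H₂O → O₂ + 4H⁺ + 4e⁻ → n(O₂) = 2.868/4 = 0.7170 mol → 16.1 L

84.2 g Ni; 16.1 L O₂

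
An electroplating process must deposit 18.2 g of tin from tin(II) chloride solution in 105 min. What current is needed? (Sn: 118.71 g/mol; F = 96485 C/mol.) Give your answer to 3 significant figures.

4.70 A

n(Sn) = 18.2 / 118.71 = 0.1533 mol
Sn²⁺ + 2e⁻ → Sn, so n(e⁻) = 2 × 0.1533 = 0.3066 mol
Q = 0.3066 × 96485 = 29580 C
I = Q / t = 29580 / 6300 s = 4.70 A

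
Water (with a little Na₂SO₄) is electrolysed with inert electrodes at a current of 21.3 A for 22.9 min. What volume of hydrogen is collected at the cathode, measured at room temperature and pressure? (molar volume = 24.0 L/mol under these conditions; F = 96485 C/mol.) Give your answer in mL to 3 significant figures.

Charge passed = 21.3 × 1374 = 29270 C
n(e⁻) = 29270 / 96485 = 0.3034 mol
2H⁺ + 2e⁻ → H₂, so n(H₂) = 0.3034 / 2 = 0.1517 mol
V = 0.1517 × 24.0 = 3.641 L
= 3640 mL

3640 mL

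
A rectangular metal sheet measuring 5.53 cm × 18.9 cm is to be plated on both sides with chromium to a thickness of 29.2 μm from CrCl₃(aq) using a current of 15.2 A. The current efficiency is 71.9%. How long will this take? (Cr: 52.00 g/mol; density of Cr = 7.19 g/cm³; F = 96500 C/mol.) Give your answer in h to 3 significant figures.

0.621 h

Plated area = 2 × 5.53 × 18.9 = 209.0 cm²
Volume = 209.0 × 29.2×10⁻⁴ cm = 0.6103 cm³
m(Cr) = 0.6103 × 7.19 = 4.388 g
n(Cr) = 4.388 / 52.00 = 0.08438 mol; n(e⁻) = 3 × 0.08438 = 0.2531 mol
Q = 0.2531 × 96500 / 0.719 = 33970 C
t = 33970 / 15.2 = 2235 s = 0.621 h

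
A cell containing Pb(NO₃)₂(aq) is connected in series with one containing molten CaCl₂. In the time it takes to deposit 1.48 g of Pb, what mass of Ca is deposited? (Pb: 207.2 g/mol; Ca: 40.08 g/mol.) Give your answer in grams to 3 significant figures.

n(Pb) = 1.48 / 207.2 = 0.007143 mol
Pb²⁺ + 2e⁻ → Pb, so n(e⁻) = 2 × 0.007143 = 0.01429 mol
The cells are in series, so the same charge (and hence the same n(e⁻) = 0.01429 mol) passes through both.
Ca²⁺ + 2e⁻ → Ca, so n(Ca) = 0.01429 / 2 = 0.007145 mol
m(Ca) = 0.007145 × 40.08 = 0.286 g

0.286 g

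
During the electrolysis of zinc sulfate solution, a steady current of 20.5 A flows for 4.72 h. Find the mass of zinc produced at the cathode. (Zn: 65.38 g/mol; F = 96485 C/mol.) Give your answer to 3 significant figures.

118 g

Q = 20.5 A × 16992 s = 3.483×10^5 C
Moles of electrons = 3.483×10^5 / 96485 = 3.610 mol
Zn²⁺ + 2e⁻ → Zn, so n(Zn) = 3.610 / 2 = 1.805 mol
m = 1.805 × 65.38 = 118 g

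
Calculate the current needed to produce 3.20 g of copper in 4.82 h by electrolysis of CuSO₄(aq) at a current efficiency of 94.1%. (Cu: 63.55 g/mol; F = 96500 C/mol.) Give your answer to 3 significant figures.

0.595 A

n(Cu) = 3.20 / 63.55 = 0.05035 mol
Cu²⁺ + 2e⁻ → Cu, so n(e⁻) = 2 × 0.05035 = 0.1007 mol
Q = 0.1007 × 96500 / 0.941 = 10330 C
I = Q / t = 10330 / 17352 s = 0.595 A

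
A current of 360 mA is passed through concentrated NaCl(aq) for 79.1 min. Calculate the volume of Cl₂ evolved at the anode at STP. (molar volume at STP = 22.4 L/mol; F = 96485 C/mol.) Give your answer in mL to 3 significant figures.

Charge passed = 0.360 × 4746 = 1709 C
n(e⁻) = Q/F = 1709/96485 = 0.01771 mol
2Cl⁻ → Cl₂ + 2e⁻, so n(Cl₂) = 0.01771 / 2 = 0.008855 mol
V = 0.008855 × 22.4 = 0.1984 L
= 198 mL

198 mL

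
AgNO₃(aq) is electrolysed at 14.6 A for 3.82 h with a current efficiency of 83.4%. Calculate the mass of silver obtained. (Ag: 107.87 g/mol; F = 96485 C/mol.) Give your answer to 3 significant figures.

Q = 14.6 × 13752 = 2.008×10^5 C
n(e⁻) = 2.008×10^5 / 96485 = 2.081 mol
Ag⁺ + e⁻ → Ag, so theoretical m(Ag) = 2.081 × 107.87 = 224.5 g
Actual mass = 83.4% × 224.5 = 187 g

187 g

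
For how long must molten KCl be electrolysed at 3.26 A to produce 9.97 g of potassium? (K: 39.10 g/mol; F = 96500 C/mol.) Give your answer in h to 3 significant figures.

n(K) = 9.97 / 39.10 = 0.2550 mol
K⁺ + e⁻ → K, so n(e⁻) = 0.2550 mol
Q = 0.2550 × 96500 = 24610 C
t = Q / I = 24610 / 3.26 = 7549 s = 2.10 h

2.10 h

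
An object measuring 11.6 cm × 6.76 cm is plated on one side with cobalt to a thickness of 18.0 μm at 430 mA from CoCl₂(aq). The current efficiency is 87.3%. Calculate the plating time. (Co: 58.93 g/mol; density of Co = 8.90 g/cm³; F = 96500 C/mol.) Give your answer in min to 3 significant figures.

183 min

Plated area = 11.6 × 6.76 = 78.42 cm²
Volume = 78.42 × 18.0×10⁻⁴ cm = 0.1412 cm³
m(Co) = 0.1412 × 8.90 = 1.257 g
n(Co) = 1.257 / 58.93 = 0.02133 mol; n(e⁻) = 2 × 0.02133 = 0.04266 mol
Q = 0.04266 × 96500 / 0.873 = 4716 C
t = 4716 / 0.430 = 10970 s = 183 min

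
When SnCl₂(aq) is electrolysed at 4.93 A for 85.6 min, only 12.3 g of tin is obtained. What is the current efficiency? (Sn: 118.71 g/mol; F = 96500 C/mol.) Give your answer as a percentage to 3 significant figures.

79.0%

Q = 4.93 × 5136 = 25320 C
n(e⁻) = 25320 / 96500 = 0.2624 mol
Sn²⁺ + 2e⁻ → Sn, so theoretical n(Sn) = 0.1312 mol → 15.57 g
Efficiency = 12.3 / 15.57 = 0.7900 = 79.0%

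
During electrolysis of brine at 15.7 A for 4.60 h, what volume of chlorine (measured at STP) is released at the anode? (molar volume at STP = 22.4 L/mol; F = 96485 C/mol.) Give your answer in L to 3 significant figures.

30.2 L

Q = It = 15.7 × 16560 = 2.600×10^5 C
n(e⁻) = 2.600×10^5 / 96485 = 2.695 mol
2Cl⁻ → Cl₂ + 2e⁻, so n(Cl₂) = 2.695 / 2 = 1.348 mol
V = 1.348 × 22.4 = 30.20 L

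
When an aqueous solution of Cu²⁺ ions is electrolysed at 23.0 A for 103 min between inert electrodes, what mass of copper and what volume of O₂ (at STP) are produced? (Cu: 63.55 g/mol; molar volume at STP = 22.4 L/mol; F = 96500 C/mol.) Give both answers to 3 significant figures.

46.8 g Cu; 8.25 L O₂

Q = 23.0 × 6180 = 1.421×10^5 C; n(e⁻) = 1.421×10^5 / 96500 = 1.473 mol
Cathode: Cu²⁺ + 2e⁻ → Cu → n(Cu) = 1.473/2 = 0.7365 mol → 46.8 g
Anode: 2H₂O → O₂ + 4H⁺ + 4e⁻ → n(O₂) = 1.473/4 = 0.3683 mol → 8.25 L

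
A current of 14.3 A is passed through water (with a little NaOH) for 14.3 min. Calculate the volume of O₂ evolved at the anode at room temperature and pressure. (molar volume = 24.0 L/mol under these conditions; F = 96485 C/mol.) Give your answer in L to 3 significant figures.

Charge passed = 14.3 × 858 = 12270 C
Moles of electrons = 12270 / 96485 = 0.1272 mol
2H₂O → O₂ + 4H⁺ + 4e⁻, so n(O₂) = 0.1272 / 4 = 0.03180 mol
V = 0.03180 × 24.0 = 0.7632 L

0.763 L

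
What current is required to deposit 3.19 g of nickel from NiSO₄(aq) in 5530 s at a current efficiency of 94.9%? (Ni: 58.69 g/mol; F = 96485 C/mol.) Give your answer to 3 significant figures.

n(Ni) = 3.19 / 58.69 = 0.05435 mol
Ni²⁺ + 2e⁻ → Ni, so n(e⁻) = 2 × 0.05435 = 0.1087 mol
Q = 0.1087 × 96485 / 0.949 = 11050 C
I = Q / t = 11050 / 5530 s = 2.00 A

2.00 A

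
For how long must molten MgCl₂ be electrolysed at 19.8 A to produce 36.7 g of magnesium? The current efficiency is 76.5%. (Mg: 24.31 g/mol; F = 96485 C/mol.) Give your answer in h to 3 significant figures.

n(Mg) = 36.7 / 24.31 = 1.510 mol
Mg²⁺ + 2e⁻ → Mg, so n(e⁻) = 2 × 1.510 = 3.020 mol
Q = 3.020 × 96485 / 0.765 = 3.809×10^5 C
t = Q / I = 3.809×10^5 / 19.8 = 19240 s = 5.34 h

5.34 h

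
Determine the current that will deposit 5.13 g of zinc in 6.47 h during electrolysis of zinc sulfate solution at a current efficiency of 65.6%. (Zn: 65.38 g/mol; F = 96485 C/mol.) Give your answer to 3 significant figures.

n(Zn) = 5.13 / 65.38 = 0.07846 mol
Zn²⁺ + 2e⁻ → Zn, so n(e⁻) = 2 × 0.07846 = 0.1569 mol
Q = 0.1569 × 96485 / 0.656 = 23080 C
I = Q / t = 23080 / 23292 s = 0.991 A

0.991 A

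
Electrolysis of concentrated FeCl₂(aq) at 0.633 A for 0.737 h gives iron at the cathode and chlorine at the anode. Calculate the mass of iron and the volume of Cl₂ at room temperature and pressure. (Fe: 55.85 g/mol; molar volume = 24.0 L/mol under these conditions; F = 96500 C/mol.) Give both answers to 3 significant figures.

Q = 0.633 × 2653.2 = 1679 C; n(e⁻) = 1679 / 96500 = 0.01740 mol
Cathode: Fe²⁺ + 2e⁻ → Fe → n(Fe) = 0.01740/2 = 0.008700 mol → 0.486 g
Anode: 2Cl⁻ → Cl₂ + 2e⁻ → n(Cl₂) = 0.01740/2 = 0.008700 mol → 0.209 L

0.486 g Fe; 0.209 L Cl₂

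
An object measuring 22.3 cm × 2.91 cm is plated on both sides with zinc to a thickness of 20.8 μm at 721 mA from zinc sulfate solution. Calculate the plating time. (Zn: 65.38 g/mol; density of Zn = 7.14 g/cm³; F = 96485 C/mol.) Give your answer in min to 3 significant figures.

Plated area = 2 × 22.3 × 2.91 = 129.8 cm²
Volume = 129.8 × 20.8×10⁻⁴ cm = 0.2700 cm³
m(Zn) = 0.2700 × 7.14 = 1.928 g
n(Zn) = 1.928 / 65.38 = 0.02949 mol; n(e⁻) = 2 × 0.02949 = 0.05898 mol
Q = 0.05898 × 96485 = 5691 C
t = 5691 / 0.721 = 7893 s = 132 min

132 min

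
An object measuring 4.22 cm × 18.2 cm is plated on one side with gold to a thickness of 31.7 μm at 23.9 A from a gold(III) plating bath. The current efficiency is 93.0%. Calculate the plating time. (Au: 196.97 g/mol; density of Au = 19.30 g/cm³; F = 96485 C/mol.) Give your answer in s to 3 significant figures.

Plated area = 4.22 × 18.2 = 76.80 cm²
Volume = 76.80 × 31.7×10⁻⁴ cm = 0.2435 cm³
m(Au) = 0.2435 × 19.30 = 4.700 g
n(Au) = 4.700 / 196.97 = 0.02386 mol; n(e⁻) = 3 × 0.02386 = 0.07158 mol
Q = 0.07158 × 96485 / 0.930 = 7426 C
t = 7426 / 23.9 = 310.7 s

311 s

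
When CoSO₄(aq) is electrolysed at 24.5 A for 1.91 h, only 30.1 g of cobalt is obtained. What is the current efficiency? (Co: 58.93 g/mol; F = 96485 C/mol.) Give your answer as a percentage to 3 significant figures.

Q = 24.5 × 6876 = 1.685×10^5 C
n(e⁻) = 1.685×10^5 / 96485 = 1.746 mol
Co²⁺ + 2e⁻ → Co, so theoretical n(Co) = 0.8730 mol → 51.45 g
Efficiency = 30.1 / 51.45 = 0.5850 = 58.5%

58.5%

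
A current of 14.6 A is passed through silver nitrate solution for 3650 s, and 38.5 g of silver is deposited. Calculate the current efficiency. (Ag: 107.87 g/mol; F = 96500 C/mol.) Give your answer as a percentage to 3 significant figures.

64.6%

Q = 14.6 × 3650 = 53290 C
n(e⁻) = 53290 / 96500 = 0.5522 mol
Ag⁺ + e⁻ → Ag, so theoretical n(Ag) = 0.5522 mol → 59.57 g
Efficiency = 38.5 / 59.57 = 0.6463 = 64.6%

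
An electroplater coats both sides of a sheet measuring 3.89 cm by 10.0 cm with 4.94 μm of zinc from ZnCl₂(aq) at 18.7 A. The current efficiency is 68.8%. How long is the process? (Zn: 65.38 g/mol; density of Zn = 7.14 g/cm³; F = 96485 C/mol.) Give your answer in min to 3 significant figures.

1.05 min

Plated area = 2 × 3.89 × 10.0 = 77.80 cm²
Volume = 77.80 × 4.94×10⁻⁴ cm = 0.03843 cm³
m(Zn) = 0.03843 × 7.14 = 0.2744 g
n(Zn) = 0.2744 / 65.38 = 0.004197 mol; n(e⁻) = 2 × 0.004197 = 0.008394 mol
Q = 0.008394 × 96485 / 0.688 = 1177 C
t = 1177 / 18.7 = 62.94 s = 1.05 min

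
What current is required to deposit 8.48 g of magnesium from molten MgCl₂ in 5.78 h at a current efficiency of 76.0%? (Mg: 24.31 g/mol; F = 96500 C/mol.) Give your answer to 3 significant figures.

n(Mg) = 8.48 / 24.31 = 0.3488 mol
Mg²⁺ + 2e⁻ → Mg, so n(e⁻) = 2 × 0.3488 = 0.6976 mol
Q = 0.6976 × 96500 / 0.760 = 88580 C
I = Q / t = 88580 / 20808 s = 4.26 A

4.26 A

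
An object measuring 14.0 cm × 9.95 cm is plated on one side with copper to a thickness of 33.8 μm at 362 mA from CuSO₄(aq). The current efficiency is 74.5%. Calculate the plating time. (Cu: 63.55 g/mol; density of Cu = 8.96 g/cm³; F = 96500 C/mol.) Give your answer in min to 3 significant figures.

792 min

Plated area = 14.0 × 9.95 = 139.3 cm²
Volume = 139.3 × 33.8×10⁻⁴ cm = 0.4708 cm³
m(Cu) = 0.4708 × 8.96 = 4.218 g
n(Cu) = 4.218 / 63.55 = 0.06637 mol; n(e⁻) = 2 × 0.06637 = 0.1327 mol
Q = 0.1327 × 96500 / 0.745 = 17190 C
t = 17190 / 0.362 = 47490 s = 792 min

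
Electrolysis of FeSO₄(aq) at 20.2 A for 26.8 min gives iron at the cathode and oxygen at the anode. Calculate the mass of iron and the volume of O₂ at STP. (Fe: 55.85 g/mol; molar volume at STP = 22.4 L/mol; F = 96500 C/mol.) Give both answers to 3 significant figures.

Q = 20.2 × 1608 = 32480 C; n(e⁻) = 32480 / 96500 = 0.3366 mol
Cathode: Fe²⁺ + 2e⁻ → Fe → n(Fe) = 0.3366/2 = 0.1683 mol → 9.40 g
Anode: 2H₂O → O₂ + 4H⁺ + 4e⁻ → n(O₂) = 0.3366/4 = 0.08415 mol → 1.88 L

9.40 g Fe; 1.88 L O₂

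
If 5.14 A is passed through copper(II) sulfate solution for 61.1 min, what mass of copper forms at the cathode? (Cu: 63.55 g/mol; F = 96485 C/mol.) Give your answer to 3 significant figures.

6.21 g

Q = It = 5.14 × 3666 = 18840 C
Moles of electrons = 18840 / 96485 = 0.1953 mol
Cu²⁺ + 2e⁻ → Cu, so n(Cu) = 0.1953 / 2 = 0.09765 mol
m = 0.09765 × 63.55 = 6.21 g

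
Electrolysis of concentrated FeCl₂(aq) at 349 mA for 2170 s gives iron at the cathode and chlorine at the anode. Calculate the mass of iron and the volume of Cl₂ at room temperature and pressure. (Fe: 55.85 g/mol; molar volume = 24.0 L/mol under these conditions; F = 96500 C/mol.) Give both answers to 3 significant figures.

0.219 g Fe; 0.0942 L Cl₂

Q = 0.349 × 2170 = 757.3 C; n(e⁻) = 757.3 / 96500 = 0.007848 mol
Cathode: Fe²⁺ + 2e⁻ → Fe → n(Fe) = 0.007848/2 = 0.003924 mol → 0.219 g
Anode: 2Cl⁻ → Cl₂ + 2e⁻ → n(Cl₂) = 0.007848/2 = 0.003924 mol → 0.0942 L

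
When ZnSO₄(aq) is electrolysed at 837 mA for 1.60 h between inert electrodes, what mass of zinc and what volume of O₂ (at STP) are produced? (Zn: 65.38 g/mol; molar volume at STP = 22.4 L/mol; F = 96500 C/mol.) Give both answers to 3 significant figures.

Q = 0.837 × 5760 = 4821 C; n(e⁻) = 4821 / 96500 = 0.04996 mol
Cathode: Zn²⁺ + 2e⁻ → Zn → n(Zn) = 0.04996/2 = 0.02498 mol → 1.63 g
Anode: 2H₂O → O₂ + 4H⁺ + 4e⁻ → n(O₂) = 0.04996/4 = 0.01249 mol → 0.280 L

1.63 g Zn; 0.280 L O₂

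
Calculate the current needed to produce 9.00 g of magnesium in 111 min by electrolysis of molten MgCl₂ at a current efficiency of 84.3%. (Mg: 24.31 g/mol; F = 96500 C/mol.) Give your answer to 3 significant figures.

12.7 A

n(Mg) = 9.00 / 24.31 = 0.3702 mol
Mg²⁺ + 2e⁻ → Mg, so n(e⁻) = 2 × 0.3702 = 0.7404 mol
Q = 0.7404 × 96500 / 0.843 = 84760 C
I = Q / t = 84760 / 6660 s = 12.7 A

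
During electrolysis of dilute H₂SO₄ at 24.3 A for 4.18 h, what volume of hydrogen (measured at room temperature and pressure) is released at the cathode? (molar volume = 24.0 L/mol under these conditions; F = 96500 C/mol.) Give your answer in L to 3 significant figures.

Q = It = 24.3 × 15048 = 3.657×10^5 C
n(e⁻) = 3.657×10^5 / 96500 = 3.790 mol
2H⁺ + 2e⁻ → H₂, so n(H₂) = 3.790 / 2 = 1.895 mol
V = 1.895 × 24.0 = 45.48 L

45.5 L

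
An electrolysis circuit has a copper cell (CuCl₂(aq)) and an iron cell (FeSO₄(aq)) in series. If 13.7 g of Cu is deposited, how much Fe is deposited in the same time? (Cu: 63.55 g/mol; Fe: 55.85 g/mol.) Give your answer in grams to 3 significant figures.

12.0 g

n(Cu) = 13.7 / 63.55 = 0.2156 mol
Cu²⁺ + 2e⁻ → Cu, so n(e⁻) = 2 × 0.2156 = 0.4312 mol
In series, the same 0.4312 mol of electrons flows through the second cell.
Fe²⁺ + 2e⁻ → Fe, so n(Fe) = 0.4312 / 2 = 0.2156 mol
m(Fe) = 0.2156 × 55.85 = 12.0 g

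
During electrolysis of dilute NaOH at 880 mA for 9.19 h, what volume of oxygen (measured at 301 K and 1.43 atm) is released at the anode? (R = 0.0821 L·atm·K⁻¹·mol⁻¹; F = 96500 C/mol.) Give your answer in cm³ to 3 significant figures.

Q = It = 0.880 × 33084 = 29110 C
n(e⁻) = 29110 / 96500 = 0.3017 mol
2H₂O → O₂ + 4H⁺ + 4e⁻, so n(O₂) = 0.3017 / 4 = 0.07543 mol
V = nRT/P = 0.07543 × 0.0821 × 301 / 1.43 = 1.304 L
= 1300 cm³

1300 cm³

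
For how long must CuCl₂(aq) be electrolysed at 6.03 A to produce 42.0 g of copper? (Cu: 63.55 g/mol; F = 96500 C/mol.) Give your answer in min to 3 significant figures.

n(Cu) = 42.0 / 63.55 = 0.6609 mol
Cu²⁺ + 2e⁻ → Cu, so n(e⁻) = 2 × 0.6609 = 1.322 mol
Q = 1.322 × 96500 = 1.276×10^5 C
t = Q / I = 1.276×10^5 / 6.03 = 21160 s = 353 min

353 min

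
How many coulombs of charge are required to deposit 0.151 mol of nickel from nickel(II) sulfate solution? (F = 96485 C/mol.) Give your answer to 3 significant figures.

29100 C

Ni²⁺ + 2e⁻ → Ni, so n(e⁻) = 2 × 0.151 = 0.3020 mol
Q = 0.3020 × 96485 = 29140 C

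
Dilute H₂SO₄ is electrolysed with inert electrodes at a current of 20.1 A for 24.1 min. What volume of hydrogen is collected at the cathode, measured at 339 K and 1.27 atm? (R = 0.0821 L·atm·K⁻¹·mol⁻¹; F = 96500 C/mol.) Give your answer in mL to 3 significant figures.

3300 mL

Charge passed = 20.1 × 1446 = 29060 C
Moles of electrons = 29060 / 96500 = 0.3011 mol
2H⁺ + 2e⁻ → H₂, so n(H₂) = 0.3011 / 2 = 0.1506 mol
V = nRT/P = 0.1506 × 0.0821 × 339 / 1.27 = 3.300 L
= 3300 mL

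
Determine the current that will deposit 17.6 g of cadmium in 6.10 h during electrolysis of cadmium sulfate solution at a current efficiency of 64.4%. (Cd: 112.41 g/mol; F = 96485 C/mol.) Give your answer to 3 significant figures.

2.14 A

n(Cd) = 17.6 / 112.41 = 0.1566 mol
Cd²⁺ + 2e⁻ → Cd, so n(e⁻) = 2 × 0.1566 = 0.3132 mol
Q = 0.3132 × 96485 / 0.644 = 46920 C
I = Q / t = 46920 / 21960 s = 2.14 A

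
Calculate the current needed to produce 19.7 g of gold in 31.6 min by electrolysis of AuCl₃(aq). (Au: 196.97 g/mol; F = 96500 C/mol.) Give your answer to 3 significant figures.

15.3 A

n(Au) = 19.7 / 196.97 = 0.1000 mol
Au³⁺ + 3e⁻ → Au, so n(e⁻) = 3 × 0.1000 = 0.3000 mol
Q = 0.3000 × 96500 = 28950 C
I = Q / t = 28950 / 1896 s = 15.3 A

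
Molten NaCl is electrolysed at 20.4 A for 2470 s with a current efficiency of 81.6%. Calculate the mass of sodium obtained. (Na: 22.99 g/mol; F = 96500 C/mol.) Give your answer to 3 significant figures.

Q = 20.4 × 2470 = 50390 C
n(e⁻) = 50390 / 96500 = 0.5222 mol
Na⁺ + e⁻ → Na, so theoretical m(Na) = 0.5222 × 22.99 = 12.01 g
Actual mass = 81.6% × 12.01 = 9.80 g

9.80 g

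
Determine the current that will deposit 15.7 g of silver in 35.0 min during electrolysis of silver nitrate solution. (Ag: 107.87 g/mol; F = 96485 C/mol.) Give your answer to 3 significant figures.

n(Ag) = 15.7 / 107.87 = 0.1455 mol
Ag⁺ + e⁻ → Ag, so n(e⁻) = 0.1455 mol
Q = 0.1455 × 96485 = 14040 C
I = Q / t = 14040 / 2100 s = 6.69 A

6.69 A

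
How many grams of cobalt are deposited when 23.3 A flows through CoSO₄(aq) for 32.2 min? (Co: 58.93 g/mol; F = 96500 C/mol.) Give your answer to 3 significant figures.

13.7 g

Charge passed = 23.3 × 1932 = 45020 C
n(e⁻) = Q/F = 45020/96500 = 0.4665 mol
Co²⁺ + 2e⁻ → Co, so n(Co) = 0.4665 / 2 = 0.2333 mol
m = 0.2333 × 58.93 = 13.7 g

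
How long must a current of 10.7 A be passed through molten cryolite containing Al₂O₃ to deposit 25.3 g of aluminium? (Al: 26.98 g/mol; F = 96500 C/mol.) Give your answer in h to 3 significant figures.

n(Al) = 25.3 / 26.98 = 0.9377 mol
Al³⁺ + 3e⁻ → Al, so n(e⁻) = 3 × 0.9377 = 2.813 mol
Q = 2.813 × 96500 = 2.715×10^5 C
t = Q / I = 2.715×10^5 / 10.7 = 25370 s = 7.05 h

7.05 h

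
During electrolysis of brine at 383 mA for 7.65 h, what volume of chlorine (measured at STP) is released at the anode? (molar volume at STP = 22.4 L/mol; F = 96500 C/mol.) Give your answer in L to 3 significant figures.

Q = 0.383 A × 27540 s = 10550 C
n(e⁻) = Q/F = 10550/96500 = 0.1093 mol
2Cl⁻ → Cl₂ + 2e⁻, so n(Cl₂) = 0.1093 / 2 = 0.05465 mol
V = 0.05465 × 22.4 = 1.224 L

1.22 L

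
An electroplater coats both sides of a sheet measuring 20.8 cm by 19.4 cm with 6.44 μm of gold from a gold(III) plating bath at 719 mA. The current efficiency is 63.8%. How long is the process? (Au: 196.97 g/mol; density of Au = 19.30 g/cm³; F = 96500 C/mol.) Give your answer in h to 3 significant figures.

8.93 h

Plated area = 2 × 20.8 × 19.4 = 807.0 cm²
Volume = 807.0 × 6.44×10⁻⁴ cm = 0.5197 cm³
m(Au) = 0.5197 × 19.30 = 10.03 g
n(Au) = 10.03 / 196.97 = 0.05092 mol; n(e⁻) = 3 × 0.05092 = 0.1528 mol
Q = 0.1528 × 96500 / 0.638 = 23110 C
t = 23110 / 0.719 = 32140 s = 8.93 h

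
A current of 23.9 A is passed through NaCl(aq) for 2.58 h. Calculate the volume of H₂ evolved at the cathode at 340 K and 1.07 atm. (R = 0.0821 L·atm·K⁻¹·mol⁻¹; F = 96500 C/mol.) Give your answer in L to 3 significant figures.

30.0 L

Charge passed = 23.9 × 9288 = 2.220×10^5 C
n(e⁻) = 2.220×10^5 / 96500 = 2.301 mol
2H⁺ + 2e⁻ → H₂, so n(H₂) = 2.301 / 2 = 1.151 mol
V = nRT/P = 1.151 × 0.0821 × 340 / 1.07 = 30.03 L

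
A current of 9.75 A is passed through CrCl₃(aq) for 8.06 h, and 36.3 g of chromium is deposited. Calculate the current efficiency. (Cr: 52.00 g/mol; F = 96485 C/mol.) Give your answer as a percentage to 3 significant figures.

71.4%

Q = 9.75 × 29016 = 2.829×10^5 C
n(e⁻) = 2.829×10^5 / 96485 = 2.932 mol
Cr³⁺ + 3e⁻ → Cr, so theoretical n(Cr) = 0.9773 mol → 50.82 g
Efficiency = 36.3 / 50.82 = 0.7143 = 71.4%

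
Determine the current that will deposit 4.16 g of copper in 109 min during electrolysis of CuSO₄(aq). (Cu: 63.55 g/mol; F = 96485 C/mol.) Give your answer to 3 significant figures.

n(Cu) = 4.16 / 63.55 = 0.06546 mol
Cu²⁺ + 2e⁻ → Cu, so n(e⁻) = 2 × 0.06546 = 0.1309 mol
Q = 0.1309 × 96485 = 12630 C
I = Q / t = 12630 / 6540 s = 1.93 A

1.93 A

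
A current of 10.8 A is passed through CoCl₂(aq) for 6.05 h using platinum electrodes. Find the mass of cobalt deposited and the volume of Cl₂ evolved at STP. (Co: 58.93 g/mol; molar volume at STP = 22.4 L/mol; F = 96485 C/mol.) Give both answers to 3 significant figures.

Q = 10.8 × 21780 = 2.352×10^5 C; n(e⁻) = 2.352×10^5 / 96485 = 2.438 mol
Cathode: Co²⁺ + 2e⁻ → Co → n(Co) = 2.438/2 = 1.219 mol → 71.8 g
Anode: 2Cl⁻ → Cl₂ + 2e⁻ → n(Cl₂) = 2.438/2 = 1.219 mol → 27.3 L

71.8 g Co; 27.3 L Cl₂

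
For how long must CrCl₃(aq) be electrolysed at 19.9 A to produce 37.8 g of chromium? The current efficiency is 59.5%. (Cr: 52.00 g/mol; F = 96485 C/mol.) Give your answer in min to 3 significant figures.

296 min

n(Cr) = 37.8 / 52.00 = 0.7269 mol
Cr³⁺ + 3e⁻ → Cr, so n(e⁻) = 3 × 0.7269 = 2.181 mol
Q = 2.181 × 96485 / 0.595 = 3.537×10^5 C
t = Q / I = 3.537×10^5 / 19.9 = 17770 s = 296 min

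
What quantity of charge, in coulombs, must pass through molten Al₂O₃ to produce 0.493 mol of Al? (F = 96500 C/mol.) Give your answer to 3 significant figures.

Al³⁺ + 3e⁻ → Al, so n(e⁻) = 3 × 0.493 = 1.479 mol
Q = 1.479 × 96500 = 1.427×10^5 C

1.43×10^5 C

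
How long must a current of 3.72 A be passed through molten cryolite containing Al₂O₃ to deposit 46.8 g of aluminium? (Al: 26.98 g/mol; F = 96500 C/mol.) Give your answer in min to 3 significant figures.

2250 min

n(Al) = 46.8 / 26.98 = 1.735 mol
Al³⁺ + 3e⁻ → Al, so n(e⁻) = 3 × 1.735 = 5.205 mol
Q = 5.205 × 96500 = 5.023×10^5 C
t = Q / I = 5.023×10^5 / 3.72 = 1.350×10^5 s = 2250 min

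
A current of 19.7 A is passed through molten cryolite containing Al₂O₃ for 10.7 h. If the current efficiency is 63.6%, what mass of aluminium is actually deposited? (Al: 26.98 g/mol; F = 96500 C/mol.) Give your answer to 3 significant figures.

Q = 19.7 × 38520 = 7.588×10^5 C
n(e⁻) = 7.588×10^5 / 96500 = 7.863 mol
Al³⁺ + 3e⁻ → Al, so theoretical m(Al) = 2.621 × 26.98 = 70.71 g
Actual mass = 63.6% × 70.71 = 45.0 g

45.0 g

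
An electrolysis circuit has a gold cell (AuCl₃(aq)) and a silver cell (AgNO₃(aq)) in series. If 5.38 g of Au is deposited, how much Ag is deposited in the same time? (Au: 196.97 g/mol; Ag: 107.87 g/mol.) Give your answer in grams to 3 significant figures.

8.84 g

n(Au) = 5.38 / 196.97 = 0.02731 mol
Au³⁺ + 3e⁻ → Au, so n(e⁻) = 3 × 0.02731 = 0.08193 mol
Same current for the same time ⇒ same n(e⁻) = 0.08193 mol in both cells.
Ag⁺ + e⁻ → Ag, so n(Ag) = 0.08193 mol
m(Ag) = 0.08193 × 107.87 = 8.84 g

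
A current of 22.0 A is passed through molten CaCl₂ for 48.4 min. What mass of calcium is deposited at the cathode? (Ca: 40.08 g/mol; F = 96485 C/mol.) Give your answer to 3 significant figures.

Q = 22.0 A × 2904 s = 63890 C
n(e⁻) = Q/F = 63890/96485 = 0.6622 mol
Ca²⁺ + 2e⁻ → Ca, so n(Ca) = 0.6622 / 2 = 0.3311 mol
m = 0.3311 × 40.08 = 13.3 g

13.3 g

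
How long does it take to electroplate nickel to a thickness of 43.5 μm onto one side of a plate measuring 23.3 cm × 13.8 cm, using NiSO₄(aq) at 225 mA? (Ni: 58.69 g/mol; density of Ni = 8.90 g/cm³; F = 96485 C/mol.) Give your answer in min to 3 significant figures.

Plated area = 23.3 × 13.8 = 321.5 cm²
Volume = 321.5 × 43.5×10⁻⁴ cm = 1.399 cm³
m(Ni) = 1.399 × 8.90 = 12.45 g
n(Ni) = 12.45 / 58.69 = 0.2121 mol; n(e⁻) = 2 × 0.2121 = 0.4242 mol
Q = 0.4242 × 96485 = 40930 C
t = 40930 / 0.225 = 1.819×10^5 s = 3030 min

3030 min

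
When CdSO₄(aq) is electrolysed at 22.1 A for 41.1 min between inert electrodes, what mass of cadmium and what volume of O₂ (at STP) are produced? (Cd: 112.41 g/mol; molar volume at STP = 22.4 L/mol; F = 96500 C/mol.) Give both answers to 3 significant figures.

31.7 g Cd; 3.16 L O₂

Q = 22.1 × 2466 = 54500 C; n(e⁻) = 54500 / 96500 = 0.5648 mol
Cathode: Cd²⁺ + 2e⁻ → Cd → n(Cd) = 0.5648/2 = 0.2824 mol → 31.7 g
Anode: 2H₂O → O₂ + 4H⁺ + 4e⁻ → n(O₂) = 0.5648/4 = 0.1412 mol → 3.16 L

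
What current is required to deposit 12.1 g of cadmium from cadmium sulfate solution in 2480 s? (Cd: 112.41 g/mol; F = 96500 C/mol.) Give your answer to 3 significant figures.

n(Cd) = 12.1 / 112.41 = 0.1076 mol
Cd²⁺ + 2e⁻ → Cd, so n(e⁻) = 2 × 0.1076 = 0.2152 mol
Q = 0.2152 × 96500 = 20770 C
I = Q / t = 20770 / 2480 s = 8.38 A

8.38 A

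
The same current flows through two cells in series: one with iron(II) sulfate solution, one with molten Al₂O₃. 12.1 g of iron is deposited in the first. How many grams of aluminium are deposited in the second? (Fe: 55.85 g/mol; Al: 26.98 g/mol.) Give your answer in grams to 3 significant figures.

n(Fe) = 12.1 / 55.85 = 0.2167 mol
Fe²⁺ + 2e⁻ → Fe, so n(e⁻) = 2 × 0.2167 = 0.4334 mol
In series, the same 0.4334 mol of electrons flows through the second cell.
Al³⁺ + 3e⁻ → Al, so n(Al) = 0.4334 / 3 = 0.1445 mol
m(Al) = 0.1445 × 26.98 = 3.90 g

3.90 g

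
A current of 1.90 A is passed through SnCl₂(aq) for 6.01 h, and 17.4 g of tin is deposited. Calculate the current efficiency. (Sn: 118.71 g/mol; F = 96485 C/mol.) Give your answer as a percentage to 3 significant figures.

68.8%

Q = 1.90 × 21636 = 41110 C
n(e⁻) = 41110 / 96485 = 0.4261 mol
Sn²⁺ + 2e⁻ → Sn, so theoretical n(Sn) = 0.2131 mol → 25.30 g
Efficiency = 17.4 / 25.30 = 0.6877 = 68.8%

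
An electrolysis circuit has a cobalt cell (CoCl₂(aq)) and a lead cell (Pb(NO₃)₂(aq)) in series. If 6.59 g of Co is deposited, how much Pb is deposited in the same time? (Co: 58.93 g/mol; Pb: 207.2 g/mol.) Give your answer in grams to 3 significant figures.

23.2 g

n(Co) = 6.59 / 58.93 = 0.1118 mol
Co²⁺ + 2e⁻ → Co, so n(e⁻) = 2 × 0.1118 = 0.2236 mol
Since the cells are in series, n(e⁻) in the Pb cell is also 0.2236 mol.
Pb²⁺ + 2e⁻ → Pb, so n(Pb) = 0.2236 / 2 = 0.1118 mol
m(Pb) = 0.1118 × 207.2 = 23.2 g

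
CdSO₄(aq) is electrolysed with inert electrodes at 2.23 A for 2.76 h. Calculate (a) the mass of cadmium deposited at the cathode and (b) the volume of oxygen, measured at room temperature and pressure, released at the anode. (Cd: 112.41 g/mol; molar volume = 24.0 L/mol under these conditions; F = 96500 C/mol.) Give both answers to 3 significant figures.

Q = 2.23 × 9936 = 22160 C; n(e⁻) = 22160 / 96500 = 0.2296 mol
Cathode: Cd²⁺ + 2e⁻ → Cd → n(Cd) = 0.2296/2 = 0.1148 mol → 12.9 g
Anode: 2H₂O → O₂ + 4H⁺ + 4e⁻ → n(O₂) = 0.2296/4 = 0.05740 mol → 1.38 L

12.9 g Cd; 1.38 L O₂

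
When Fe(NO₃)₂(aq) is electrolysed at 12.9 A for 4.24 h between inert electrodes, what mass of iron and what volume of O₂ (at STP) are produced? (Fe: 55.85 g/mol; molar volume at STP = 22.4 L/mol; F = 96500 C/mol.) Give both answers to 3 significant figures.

57.0 g Fe; 11.4 L O₂

Q = 12.9 × 15264 = 1.969×10^5 C; n(e⁻) = 1.969×10^5 / 96500 = 2.040 mol
Cathode: Fe²⁺ + 2e⁻ → Fe → n(Fe) = 2.040/2 = 1.020 mol → 57.0 g
Anode: 2H₂O → O₂ + 4H⁺ + 4e⁻ → n(O₂) = 2.040/4 = 0.5100 mol → 11.4 L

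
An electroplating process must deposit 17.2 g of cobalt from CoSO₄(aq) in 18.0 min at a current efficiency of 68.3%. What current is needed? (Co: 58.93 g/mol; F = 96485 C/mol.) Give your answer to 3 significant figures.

n(Co) = 17.2 / 58.93 = 0.2919 mol
Co²⁺ + 2e⁻ → Co, so n(e⁻) = 2 × 0.2919 = 0.5838 mol
Q = 0.5838 × 96485 / 0.683 = 82470 C
I = Q / t = 82470 / 1080 s = 76.4 A

76.4 A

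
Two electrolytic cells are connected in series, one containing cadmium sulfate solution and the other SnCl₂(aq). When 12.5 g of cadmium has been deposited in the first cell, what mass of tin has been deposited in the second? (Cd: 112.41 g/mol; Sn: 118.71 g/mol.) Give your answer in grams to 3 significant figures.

n(Cd) = 12.5 / 112.41 = 0.1112 mol
Cd²⁺ + 2e⁻ → Cd, so n(e⁻) = 2 × 0.1112 = 0.2224 mol
Since the cells are in series, n(e⁻) in the Sn cell is also 0.2224 mol.
Sn²⁺ + 2e⁻ → Sn, so n(Sn) = 0.2224 / 2 = 0.1112 mol
m(Sn) = 0.1112 × 118.71 = 13.2 g

13.2 g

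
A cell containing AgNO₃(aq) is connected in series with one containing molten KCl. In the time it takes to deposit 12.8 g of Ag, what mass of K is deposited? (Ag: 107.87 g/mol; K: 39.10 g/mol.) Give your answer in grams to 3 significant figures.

4.64 g

n(Ag) = 12.8 / 107.87 = 0.1187 mol
Ag⁺ + e⁻ → Ag, so n(e⁻) = 0.1187 mol
The cells are in series, so the same charge (and hence the same n(e⁻) = 0.1187 mol) passes through both.
K⁺ + e⁻ → K, so n(K) = 0.1187 mol
m(K) = 0.1187 × 39.10 = 4.64 g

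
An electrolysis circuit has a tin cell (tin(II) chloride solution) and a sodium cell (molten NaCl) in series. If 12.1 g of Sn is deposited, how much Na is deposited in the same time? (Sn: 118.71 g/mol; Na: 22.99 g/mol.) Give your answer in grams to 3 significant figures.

4.69 g

n(Sn) = 12.1 / 118.71 = 0.1019 mol
Sn²⁺ + 2e⁻ → Sn, so n(e⁻) = 2 × 0.1019 = 0.2038 mol
Same current for the same time ⇒ same n(e⁻) = 0.2038 mol in both cells.
Na⁺ + e⁻ → Na, so n(Na) = 0.2038 mol
m(Na) = 0.2038 × 22.99 = 4.69 g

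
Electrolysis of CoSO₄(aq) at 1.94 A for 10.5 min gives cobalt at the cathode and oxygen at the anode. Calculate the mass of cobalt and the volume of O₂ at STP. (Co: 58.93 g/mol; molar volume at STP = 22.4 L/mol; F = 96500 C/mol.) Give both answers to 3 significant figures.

0.373 g Co; 0.0709 L O₂

Q = 1.94 × 630 = 1222 C; n(e⁻) = 1222 / 96500 = 0.01266 mol
Cathode: Co²⁺ + 2e⁻ → Co → n(Co) = 0.01266/2 = 0.006330 mol → 0.373 g
Anode: 2H₂O → O₂ + 4H⁺ + 4e⁻ → n(O₂) = 0.01266/4 = 0.003165 mol → 0.0709 L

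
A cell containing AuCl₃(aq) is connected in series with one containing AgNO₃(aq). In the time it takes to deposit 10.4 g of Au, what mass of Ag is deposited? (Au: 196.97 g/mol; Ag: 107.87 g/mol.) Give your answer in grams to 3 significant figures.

17.1 g

n(Au) = 10.4 / 196.97 = 0.05280 mol
Au³⁺ + 3e⁻ → Au, so n(e⁻) = 3 × 0.05280 = 0.1584 mol
In series, the same 0.1584 mol of electrons flows through the second cell.
Ag⁺ + e⁻ → Ag, so n(Ag) = 0.1584 mol
m(Ag) = 0.1584 × 107.87 = 17.1 g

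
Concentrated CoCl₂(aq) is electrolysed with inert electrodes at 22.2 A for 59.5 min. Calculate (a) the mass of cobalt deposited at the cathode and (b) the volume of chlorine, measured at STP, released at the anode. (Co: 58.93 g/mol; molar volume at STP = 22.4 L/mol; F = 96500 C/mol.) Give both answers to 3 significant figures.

24.2 g Co; 9.20 L Cl₂

Q = 22.2 × 3570 = 79250 C; n(e⁻) = 79250 / 96500 = 0.8212 mol
Cathode: Co²⁺ + 2e⁻ → Co → n(Co) = 0.8212/2 = 0.4106 mol → 24.2 g
Anode: 2Cl⁻ → Cl₂ + 2e⁻ → n(Cl₂) = 0.8212/2 = 0.4106 mol → 9.20 L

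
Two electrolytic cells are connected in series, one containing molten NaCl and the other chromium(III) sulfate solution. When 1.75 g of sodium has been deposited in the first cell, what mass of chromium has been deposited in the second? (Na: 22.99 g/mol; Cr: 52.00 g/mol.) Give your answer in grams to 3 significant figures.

n(Na) = 1.75 / 22.99 = 0.07612 mol
Na⁺ + e⁻ → Na, so n(e⁻) = 0.07612 mol
Since the cells are in series, n(e⁻) in the Cr cell is also 0.07612 mol.
Cr³⁺ + 3e⁻ → Cr, so n(Cr) = 0.07612 / 3 = 0.02537 mol
m(Cr) = 0.02537 × 52.00 = 1.32 g

1.32 g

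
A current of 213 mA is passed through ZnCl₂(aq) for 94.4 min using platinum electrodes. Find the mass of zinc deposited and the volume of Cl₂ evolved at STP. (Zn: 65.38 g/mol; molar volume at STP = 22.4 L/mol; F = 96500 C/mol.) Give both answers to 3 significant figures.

Q = 0.213 × 5664 = 1206 C; n(e⁻) = 1206 / 96500 = 0.01250 mol
Cathode: Zn²⁺ + 2e⁻ → Zn → n(Zn) = 0.01250/2 = 0.006250 mol → 0.409 g
Anode: 2Cl⁻ → Cl₂ + 2e⁻ → n(Cl₂) = 0.01250/2 = 0.006250 mol → 0.140 L

0.409 g Zn; 0.140 L Cl₂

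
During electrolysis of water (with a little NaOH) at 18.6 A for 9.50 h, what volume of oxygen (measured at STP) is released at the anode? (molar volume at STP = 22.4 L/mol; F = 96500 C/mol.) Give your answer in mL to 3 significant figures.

Q = 18.6 A × 34200 s = 6.361×10^5 C
n(e⁻) = 6.361×10^5 / 96500 = 6.592 mol
2H₂O → O₂ + 4H⁺ + 4e⁻, so n(O₂) = 6.592 / 4 = 1.648 mol
V = 1.648 × 22.4 = 36.92 L
= 36900 mL

36900 mL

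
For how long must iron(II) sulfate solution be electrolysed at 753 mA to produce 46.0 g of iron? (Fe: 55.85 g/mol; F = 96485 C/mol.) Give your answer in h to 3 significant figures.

n(Fe) = 46.0 / 55.85 = 0.8236 mol
Fe²⁺ + 2e⁻ → Fe, so n(e⁻) = 2 × 0.8236 = 1.647 mol
Q = 1.647 × 96485 = 1.589×10^5 C
t = Q / I = 1.589×10^5 / 0.753 = 2.110×10^5 s = 58.6 h

58.6 h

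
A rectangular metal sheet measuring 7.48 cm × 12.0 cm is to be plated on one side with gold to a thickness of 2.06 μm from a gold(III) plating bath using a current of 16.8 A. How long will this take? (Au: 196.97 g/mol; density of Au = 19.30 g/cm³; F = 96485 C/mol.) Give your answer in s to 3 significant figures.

Plated area = 7.48 × 12.0 = 89.76 cm²
Volume = 89.76 × 2.06×10⁻⁴ cm = 0.01849 cm³
m(Au) = 0.01849 × 19.30 = 0.3569 g
n(Au) = 0.3569 / 196.97 = 0.001812 mol; n(e⁻) = 3 × 0.001812 = 0.005436 mol
Q = 0.005436 × 96485 = 524.5 C
t = 524.5 / 16.8 = 31.22 s

31.2 s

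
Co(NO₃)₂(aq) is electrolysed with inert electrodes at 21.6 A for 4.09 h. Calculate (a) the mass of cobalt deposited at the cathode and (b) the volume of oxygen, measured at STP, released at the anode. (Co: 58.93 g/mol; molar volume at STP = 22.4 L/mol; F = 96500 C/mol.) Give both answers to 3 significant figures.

97.1 g Co; 18.5 L O₂

Q = 21.6 × 14724 = 3.180×10^5 C; n(e⁻) = 3.180×10^5 / 96500 = 3.295 mol
Cathode: Co²⁺ + 2e⁻ → Co → n(Co) = 3.295/2 = 1.648 mol → 97.1 g
Anode: 2H₂O → O₂ + 4H⁺ + 4e⁻ → n(O₂) = 3.295/4 = 0.8238 mol → 18.5 L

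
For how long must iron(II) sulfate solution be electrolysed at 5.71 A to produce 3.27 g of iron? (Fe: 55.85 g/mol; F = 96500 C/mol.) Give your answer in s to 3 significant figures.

n(Fe) = 3.27 / 55.85 = 0.05855 mol
Fe²⁺ + 2e⁻ → Fe, so n(e⁻) = 2 × 0.05855 = 0.1171 mol
Q = 0.1171 × 96500 = 11300 C
t = Q / I = 11300 / 5.71 = 1979 s

1980 s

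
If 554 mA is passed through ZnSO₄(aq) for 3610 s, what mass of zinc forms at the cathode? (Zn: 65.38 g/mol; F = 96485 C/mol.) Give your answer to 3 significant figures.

0.678 g

Charge passed = 0.554 × 3610 = 2000 C
n(e⁻) = 2000 / 96485 = 0.02073 mol
Zn²⁺ + 2e⁻ → Zn, so n(Zn) = 0.02073 / 2 = 0.01037 mol
m = 0.01037 × 65.38 = 0.678 g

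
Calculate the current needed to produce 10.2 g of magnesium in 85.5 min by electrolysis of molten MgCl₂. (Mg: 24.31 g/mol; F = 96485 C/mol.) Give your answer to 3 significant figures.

n(Mg) = 10.2 / 24.31 = 0.4196 mol
Mg²⁺ + 2e⁻ → Mg, so n(e⁻) = 2 × 0.4196 = 0.8392 mol
Q = 0.8392 × 96485 = 80970 C
I = Q / t = 80970 / 5130 s = 15.8 A

15.8 A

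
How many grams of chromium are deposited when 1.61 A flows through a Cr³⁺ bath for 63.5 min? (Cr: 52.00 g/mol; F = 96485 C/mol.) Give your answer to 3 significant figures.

1.10 g

Charge passed = 1.61 × 3810 = 6134 C
n(e⁻) = Q/F = 6134/96485 = 0.06357 mol
Cr³⁺ + 3e⁻ → Cr, so n(Cr) = 0.06357 / 3 = 0.02119 mol
m = 0.02119 × 52.00 = 1.10 g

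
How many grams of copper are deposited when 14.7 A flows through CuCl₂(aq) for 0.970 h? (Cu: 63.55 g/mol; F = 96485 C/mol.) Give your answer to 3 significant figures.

16.9 g

Q = It = 14.7 × 3492 = 51330 C
Moles of electrons = 51330 / 96485 = 0.5320 mol
Cu²⁺ + 2e⁻ → Cu, so n(Cu) = 0.5320 / 2 = 0.2660 mol
m = 0.2660 × 63.55 = 16.9 g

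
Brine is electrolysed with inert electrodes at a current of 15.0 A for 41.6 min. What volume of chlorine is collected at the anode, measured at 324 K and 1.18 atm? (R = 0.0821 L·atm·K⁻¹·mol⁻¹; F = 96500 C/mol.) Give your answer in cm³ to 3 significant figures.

Charge passed = 15.0 × 2496 = 37440 C
n(e⁻) = Q/F = 37440/96500 = 0.3880 mol
2Cl⁻ → Cl₂ + 2e⁻, so n(Cl₂) = 0.3880 / 2 = 0.1940 mol
V = nRT/P = 0.1940 × 0.0821 × 324 / 1.18 = 4.373 L
= 4370 cm³

4370 cm³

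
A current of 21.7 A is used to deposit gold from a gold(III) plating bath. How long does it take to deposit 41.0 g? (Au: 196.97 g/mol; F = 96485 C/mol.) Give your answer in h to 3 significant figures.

n(Au) = 41.0 / 196.97 = 0.2082 mol
Au³⁺ + 3e⁻ → Au, so n(e⁻) = 3 × 0.2082 = 0.6246 mol
Q = 0.6246 × 96485 = 60260 C
t = Q / I = 60260 / 21.7 = 2777 s = 0.771 h

0.771 h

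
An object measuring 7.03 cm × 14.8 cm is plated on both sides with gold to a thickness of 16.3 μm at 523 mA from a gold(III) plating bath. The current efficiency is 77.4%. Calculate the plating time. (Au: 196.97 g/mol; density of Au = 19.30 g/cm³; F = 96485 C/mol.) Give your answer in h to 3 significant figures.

6.60 h

Plated area = 2 × 7.03 × 14.8 = 208.1 cm²
Volume = 208.1 × 16.3×10⁻⁴ cm = 0.3392 cm³
m(Au) = 0.3392 × 19.30 = 6.547 g
n(Au) = 6.547 / 196.97 = 0.03324 mol; n(e⁻) = 3 × 0.03324 = 0.09972 mol
Q = 0.09972 × 96485 / 0.774 = 12430 C
t = 12430 / 0.523 = 23770 s = 6.60 h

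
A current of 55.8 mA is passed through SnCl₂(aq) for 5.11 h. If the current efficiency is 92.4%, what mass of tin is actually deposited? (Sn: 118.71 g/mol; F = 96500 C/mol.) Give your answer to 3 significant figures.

Q = 0.0558 × 18396 = 1026 C
n(e⁻) = 1026 / 96500 = 0.01063 mol
Sn²⁺ + 2e⁻ → Sn, so theoretical m(Sn) = 0.005315 × 118.71 = 0.6309 g
Actual mass = 92.4% × 0.6309 = 0.583 g

0.583 g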